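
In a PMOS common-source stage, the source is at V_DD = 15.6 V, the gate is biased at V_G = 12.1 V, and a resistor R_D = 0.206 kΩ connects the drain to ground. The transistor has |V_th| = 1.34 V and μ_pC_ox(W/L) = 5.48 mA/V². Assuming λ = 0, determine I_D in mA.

V_SG = V_DD − V_G = 15.6 − 12.1 = 3.5 V, so V_ov = 3.5 − 1.34 = 2.16 V.
Assume saturation: I_D = ½ k_p V_ov² = 0.5 × 5.48 × 2.16² = 12.8 mA, giving V_SD = V_DD − I_D R_D = 15.6 − 12.8 × 0.206 = 13 V.
V_SD = 13 V ≥ V_ov = 2.16 V, confirming saturation.

I_D = 12.8 mA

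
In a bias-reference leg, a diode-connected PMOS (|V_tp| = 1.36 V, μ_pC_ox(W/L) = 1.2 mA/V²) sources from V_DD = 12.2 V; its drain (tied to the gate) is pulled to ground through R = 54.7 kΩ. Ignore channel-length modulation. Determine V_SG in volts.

V_SG = 1.92 V

With gate tied to drain, V_SG = V_SD ≥ V_SG − |V_tp|, so the device is in saturation.
KCL at the drain: ½ k_p (V_SG − |V_tp|)² = (V_DD − V_SG)/R.
Let x = V_SG − 1.36. Then 32.8 x² + x − 10.84 = 0, giving x = 0.56 V (positive root), so V_SG = 1.92 V.
I_D = (V_DD − V_SG)/R = (12.2 − 1.92) / 54.7 = 0.188 mA.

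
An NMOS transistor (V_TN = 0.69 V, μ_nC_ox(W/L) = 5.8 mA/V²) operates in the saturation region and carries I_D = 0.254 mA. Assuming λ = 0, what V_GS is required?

In saturation I_D = ½ k_n (V_GS − V_TN)², so V_GS − V_TN = √(2 I_D / k_n) = √(2 × 0.254 / 5.8) = 0.296 V.
V_GS = 0.69 + 0.296 = 0.986 V.

V_GS = 0.986 V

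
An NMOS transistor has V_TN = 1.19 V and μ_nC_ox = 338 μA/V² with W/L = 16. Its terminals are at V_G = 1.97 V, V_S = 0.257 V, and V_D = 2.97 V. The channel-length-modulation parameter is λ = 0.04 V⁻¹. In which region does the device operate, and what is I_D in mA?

Saturation; I_D = 0.820 mA

V_GS = V_G − V_S = 1.97 − 0.257 = 1.71 V; V_DS = V_D − V_S = 2.97 − 0.257 = 2.71 V.
k_n = μ_nC_ox · (W/L) = 5.408 mA/V².
V_ov = V_GS − V_TN = 1.71 − 1.19 = 0.523 V.
Since V_DS = 2.71 V ≥ V_ov = 0.523 V, the device is in saturation.
I_D = ½ k_n V_ov² (1 + λ V_DS) = 0.5 × 5.408 × 0.523² × (1 + 0.04 × 2.71) = 0.82 mA.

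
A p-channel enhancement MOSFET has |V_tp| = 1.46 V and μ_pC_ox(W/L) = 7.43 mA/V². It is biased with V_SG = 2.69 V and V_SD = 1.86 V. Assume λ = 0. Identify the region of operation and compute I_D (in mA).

V_ov = V_SG − |V_tp| = 2.69 − 1.46 = 1.23 V.
Since V_SD = 1.86 V ≥ V_ov = 1.23 V, the device is in saturation.
I_D = ½ k_p V_ov² = 0.5 × 7.43 × 1.23² = 5.62 mA.

Saturation; I_D = 5.62 mA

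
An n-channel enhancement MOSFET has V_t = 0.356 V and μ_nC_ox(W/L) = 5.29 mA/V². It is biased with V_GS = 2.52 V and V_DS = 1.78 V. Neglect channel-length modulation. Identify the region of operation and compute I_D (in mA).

Triode; I_D = 12.0 mA

V_ov = V_GS − V_t = 2.52 − 0.356 = 2.16 V.
Since V_DS = 1.78 V < V_ov = 2.16 V, the device is in the triode region.
I_D = k_n [V_ov · V_DS − ½ V_DS²] = 5.29 × [2.16 × 1.78 − 0.5 × 1.78²] = 12 mA.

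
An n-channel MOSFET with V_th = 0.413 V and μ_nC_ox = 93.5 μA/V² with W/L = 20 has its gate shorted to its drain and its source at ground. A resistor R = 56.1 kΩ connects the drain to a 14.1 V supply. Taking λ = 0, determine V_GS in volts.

With gate tied to drain, V_GS = V_DS ≥ V_GS − V_th, so the device is in saturation.
k_n = μ_nC_ox · (W/L) = 1.87 mA/V².
KCL at the drain: ½ k_n (V_GS − V_th)² = (V_DD − V_GS)/R.
Let x = V_GS − 0.413. Then 52.5 x² + x − 13.69 = 0, giving x = 0.501 V (positive root), so V_GS = 0.914 V.
I_D = (V_DD − V_GS)/R = (14.1 − 0.914) / 56.1 = 0.235 mA.

V_GS = 0.914 V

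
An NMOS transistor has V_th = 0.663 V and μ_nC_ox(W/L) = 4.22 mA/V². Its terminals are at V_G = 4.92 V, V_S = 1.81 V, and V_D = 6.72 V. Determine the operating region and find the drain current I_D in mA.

Saturation; I_D = 12.6 mA

V_GS = V_G − V_S = 4.92 − 1.81 = 3.11 V; V_DS = V_D − V_S = 6.72 − 1.81 = 4.91 V.
V_ov = V_GS − V_th = 3.11 − 0.663 = 2.45 V.
Since V_DS = 4.91 V ≥ V_ov = 2.45 V, the device is in saturation.
I_D = ½ k_n V_ov² = 0.5 × 4.22 × 2.45² = 12.6 mA.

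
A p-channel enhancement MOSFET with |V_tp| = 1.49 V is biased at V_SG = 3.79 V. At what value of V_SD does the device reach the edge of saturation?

The boundary between triode and saturation is V_SD = V_SG − |V_tp| = V_ov.
V_ov = 3.79 − 1.49 = 2.3 V.

V_SD,sat = 2.30 V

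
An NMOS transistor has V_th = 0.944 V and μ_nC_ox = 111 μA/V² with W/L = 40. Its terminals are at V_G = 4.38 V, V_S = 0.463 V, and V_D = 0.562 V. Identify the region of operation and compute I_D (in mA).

Triode; I_D = 1.29 mA

V_GS = V_G − V_S = 4.38 − 0.463 = 3.92 V; V_DS = V_D − V_S = 0.562 − 0.463 = 0.099 V.
k_n = μ_nC_ox · (W/L) = 4.44 mA/V².
V_ov = V_GS − V_th = 3.92 − 0.944 = 2.97 V.
Since V_DS = 0.099 V < V_ov = 2.97 V, the device is in the triode region.
I_D = k_n [V_ov · V_DS − ½ V_DS²] = 4.44 × [2.97 × 0.099 − 0.5 × 0.099²] = 1.29 mA.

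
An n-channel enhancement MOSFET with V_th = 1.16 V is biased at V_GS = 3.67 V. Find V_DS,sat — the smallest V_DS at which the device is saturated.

V_DS,sat = 2.51 V

The boundary between triode and saturation is V_DS = V_GS − V_th = V_ov.
V_ov = 3.67 − 1.16 = 2.51 V.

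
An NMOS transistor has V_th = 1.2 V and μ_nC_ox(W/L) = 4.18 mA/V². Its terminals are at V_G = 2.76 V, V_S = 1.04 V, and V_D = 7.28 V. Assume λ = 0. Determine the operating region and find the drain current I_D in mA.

V_GS = V_G − V_S = 2.76 − 1.04 = 1.72 V; V_DS = V_D − V_S = 7.28 − 1.04 = 6.24 V.
V_ov = V_GS − V_th = 1.72 − 1.2 = 0.52 V.
Since V_DS = 6.24 V ≥ V_ov = 0.52 V, the device is in saturation.
I_D = ½ k_n V_ov² = 0.5 × 4.18 × 0.52² = 0.565 mA.

Saturation; I_D = 0.565 mA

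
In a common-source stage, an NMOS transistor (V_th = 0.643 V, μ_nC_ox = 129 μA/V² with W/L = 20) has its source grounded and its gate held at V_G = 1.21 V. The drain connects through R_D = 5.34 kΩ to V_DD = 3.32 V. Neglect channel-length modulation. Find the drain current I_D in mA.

V_GS = V_G = 1.21 V, so V_ov = 1.21 − 0.643 = 0.567 V.
k_n = μ_nC_ox · (W/L) = 2.58 mA/V².
Assume saturation: I_D = ½ k_n V_ov² = 0.5 × 2.58 × 0.567² = 0.415 mA, giving V_DS = V_DD − I_D R_D = 3.32 − 0.415 × 5.34 = 1.11 V.
V_DS = 1.11 V ≥ V_ov = 0.567 V, confirming saturation.

I_D = 0.415 mA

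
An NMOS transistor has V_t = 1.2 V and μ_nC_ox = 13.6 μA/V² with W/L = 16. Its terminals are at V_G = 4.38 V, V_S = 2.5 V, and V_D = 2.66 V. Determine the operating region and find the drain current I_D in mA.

Triode; I_D = 0.0209 mA

V_GS = V_G − V_S = 4.38 − 2.5 = 1.88 V; V_DS = V_D − V_S = 2.66 − 2.5 = 0.16 V.
k_n = μ_nC_ox · (W/L) = 0.2176 mA/V².
V_ov = V_GS − V_t = 1.88 − 1.2 = 0.68 V.
Since V_DS = 0.16 V < V_ov = 0.68 V, the device is in the triode region.
I_D = k_n [V_ov · V_DS − ½ V_DS²] = 0.2176 × [0.68 × 0.16 − 0.5 × 0.16²] = 0.0209 mA.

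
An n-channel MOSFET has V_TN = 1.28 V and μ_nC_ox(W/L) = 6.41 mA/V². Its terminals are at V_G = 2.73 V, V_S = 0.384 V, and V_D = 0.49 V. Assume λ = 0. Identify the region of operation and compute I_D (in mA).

Triode; I_D = 0.688 mA

V_GS = V_G − V_S = 2.73 − 0.384 = 2.35 V; V_DS = V_D − V_S = 0.49 − 0.384 = 0.106 V.
V_ov = V_GS − V_TN = 2.35 − 1.28 = 1.07 V.
Since V_DS = 0.106 V < V_ov = 1.07 V, the device is in the triode region.
I_D = k_n [V_ov · V_DS − ½ V_DS²] = 6.41 × [1.07 × 0.106 − 0.5 × 0.106²] = 0.688 mA.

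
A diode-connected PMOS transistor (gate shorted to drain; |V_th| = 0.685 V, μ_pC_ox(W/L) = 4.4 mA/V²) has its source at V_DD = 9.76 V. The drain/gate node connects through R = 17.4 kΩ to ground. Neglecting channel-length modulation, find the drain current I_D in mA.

I_D = 0.494 mA

With gate tied to drain, V_SG = V_SD ≥ V_SG − |V_th|, so the device is in saturation.
KCL at the drain: ½ k_p (V_SG − |V_th|)² = (V_DD − V_SG)/R.
Let x = V_SG − 0.685. Then 38.3 x² + x − 9.075 = 0, giving x = 0.474 V (positive root), so V_SG = 1.16 V.
I_D = (V_DD − V_SG)/R = (9.76 − 1.16) / 17.4 = 0.494 mA.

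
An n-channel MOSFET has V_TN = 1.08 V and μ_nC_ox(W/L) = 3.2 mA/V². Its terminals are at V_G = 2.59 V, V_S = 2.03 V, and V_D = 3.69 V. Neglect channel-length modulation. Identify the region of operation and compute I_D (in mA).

V_GS = V_G − V_S = 2.59 − 2.03 = 0.56 V; V_DS = V_D − V_S = 3.69 − 2.03 = 1.66 V.
V_GS = 0.56 V < V_TN = 1.08 V, so the transistor is in cutoff.

Cutoff; I_D = 0 mA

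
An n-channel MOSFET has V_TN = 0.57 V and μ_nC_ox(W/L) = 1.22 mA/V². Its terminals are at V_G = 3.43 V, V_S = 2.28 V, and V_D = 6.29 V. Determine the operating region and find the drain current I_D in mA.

V_GS = V_G − V_S = 3.43 − 2.28 = 1.15 V; V_DS = V_D − V_S = 6.29 − 2.28 = 4.01 V.
V_ov = V_GS − V_TN = 1.15 − 0.57 = 0.58 V.
Since V_DS = 4.01 V ≥ V_ov = 0.58 V, the device is in saturation.
I_D = ½ k_n V_ov² = 0.5 × 1.22 × 0.58² = 0.205 mA.

Saturation; I_D = 0.205 mA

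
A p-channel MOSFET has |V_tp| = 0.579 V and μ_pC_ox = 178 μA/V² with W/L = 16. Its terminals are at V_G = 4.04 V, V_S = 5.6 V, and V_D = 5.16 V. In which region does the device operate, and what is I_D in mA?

Triode; I_D = 0.954 mA

V_SG = V_S − V_G = 5.6 − 4.04 = 1.56 V; V_SD = V_S − V_D = 5.6 − 5.16 = 0.44 V.
k_p = μ_pC_ox · (W/L) = 2.848 mA/V².
V_ov = V_SG − |V_tp| = 1.56 − 0.579 = 0.981 V.
Since V_SD = 0.44 V < V_ov = 0.981 V, the device is in the triode region.
I_D = k_p [V_ov · V_SD − ½ V_SD²] = 2.848 × [0.981 × 0.44 − 0.5 × 0.44²] = 0.954 mA.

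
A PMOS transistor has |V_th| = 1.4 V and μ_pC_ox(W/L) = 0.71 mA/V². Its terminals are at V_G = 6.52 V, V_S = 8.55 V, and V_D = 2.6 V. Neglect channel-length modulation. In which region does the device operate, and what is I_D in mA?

Saturation; I_D = 0.141 mA

V_SG = V_S − V_G = 8.55 − 6.52 = 2.03 V; V_SD = V_S − V_D = 8.55 − 2.6 = 5.95 V.
V_ov = V_SG − |V_th| = 2.03 − 1.4 = 0.63 V.
Since V_SD = 5.95 V ≥ V_ov = 0.63 V, the device is in saturation.
I_D = ½ k_p V_ov² = 0.5 × 0.71 × 0.63² = 0.141 mA.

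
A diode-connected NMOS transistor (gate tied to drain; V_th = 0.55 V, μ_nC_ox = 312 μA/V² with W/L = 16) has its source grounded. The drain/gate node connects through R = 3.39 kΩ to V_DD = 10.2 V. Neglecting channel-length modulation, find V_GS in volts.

With gate tied to drain, V_GS = V_DS ≥ V_GS − V_th, so the device is in saturation.
k_n = μ_nC_ox · (W/L) = 4.992 mA/V².
KCL at the drain: ½ k_n (V_GS − V_th)² = (V_DD − V_GS)/R.
Let x = V_GS − 0.55. Then 8.46 x² + x − 9.65 = 0, giving x = 1.01 V (positive root), so V_GS = 1.56 V.
I_D = (V_DD − V_GS)/R = (10.2 − 1.56) / 3.39 = 2.55 mA.

V_GS = 1.56 V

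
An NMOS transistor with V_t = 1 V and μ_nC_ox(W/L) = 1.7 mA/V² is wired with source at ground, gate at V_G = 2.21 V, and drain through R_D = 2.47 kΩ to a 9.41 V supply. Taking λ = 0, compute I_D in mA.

V_GS = V_G = 2.21 V, so V_ov = 2.21 − 1 = 1.21 V.
Assume saturation: I_D = ½ k_n V_ov² = 0.5 × 1.7 × 1.21² = 1.24 mA, giving V_DS = V_DD − I_D R_D = 9.41 − 1.24 × 2.47 = 6.34 V.
V_DS = 6.34 V ≥ V_ov = 1.21 V, confirming saturation.

I_D = 1.24 mA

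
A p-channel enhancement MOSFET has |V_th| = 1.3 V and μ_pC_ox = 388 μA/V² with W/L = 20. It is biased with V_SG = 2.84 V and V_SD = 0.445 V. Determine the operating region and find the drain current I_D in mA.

k_p = μ_pC_ox · (W/L) = 7.76 mA/V².
V_ov = V_SG − |V_th| = 2.84 − 1.3 = 1.54 V.
Since V_SD = 0.445 V < V_ov = 1.54 V, the device is in the triode region.
I_D = k_p [V_ov · V_SD − ½ V_SD²] = 7.76 × [1.54 × 0.445 − 0.5 × 0.445²] = 4.55 mA.

Triode; I_D = 4.55 mA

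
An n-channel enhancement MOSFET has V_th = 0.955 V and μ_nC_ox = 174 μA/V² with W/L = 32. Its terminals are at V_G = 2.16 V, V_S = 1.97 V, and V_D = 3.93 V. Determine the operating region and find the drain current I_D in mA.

V_GS = V_G − V_S = 2.16 − 1.97 = 0.19 V; V_DS = V_D − V_S = 3.93 − 1.97 = 1.96 V.
V_GS = 0.19 V < V_th = 0.955 V, so the transistor is in cutoff.

Cutoff; I_D = 0 mA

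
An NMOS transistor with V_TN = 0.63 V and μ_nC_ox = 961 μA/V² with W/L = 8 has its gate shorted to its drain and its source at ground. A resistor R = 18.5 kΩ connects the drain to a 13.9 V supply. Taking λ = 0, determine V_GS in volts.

With gate tied to drain, V_GS = V_DS ≥ V_GS − V_TN, so the device is in saturation.
k_n = μ_nC_ox · (W/L) = 7.688 mA/V².
KCL at the drain: ½ k_n (V_GS − V_TN)² = (V_DD − V_GS)/R.
Let x = V_GS − 0.63. Then 71.1 x² + x − 13.27 = 0, giving x = 0.425 V (positive root), so V_GS = 1.06 V.
I_D = (V_DD − V_GS)/R = (13.9 − 1.06) / 18.5 = 0.694 mA.

V_GS = 1.06 V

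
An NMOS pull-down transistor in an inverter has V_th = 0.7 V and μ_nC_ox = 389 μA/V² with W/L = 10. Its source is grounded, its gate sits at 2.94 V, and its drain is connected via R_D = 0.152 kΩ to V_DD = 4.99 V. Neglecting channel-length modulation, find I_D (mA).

I_D = 9.76 mA

V_GS = V_G = 2.94 V, so V_ov = 2.94 − 0.7 = 2.24 V.
k_n = μ_nC_ox · (W/L) = 3.89 mA/V².
Assume saturation: I_D = ½ k_n V_ov² = 0.5 × 3.89 × 2.24² = 9.76 mA, giving V_DS = V_DD − I_D R_D = 4.99 − 9.76 × 0.152 = 3.51 V.
V_DS = 3.51 V ≥ V_ov = 2.24 V, confirming saturation.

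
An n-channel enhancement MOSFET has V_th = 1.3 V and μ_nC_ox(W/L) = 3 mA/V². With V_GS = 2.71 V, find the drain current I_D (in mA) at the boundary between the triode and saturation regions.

I_D = 2.98 mA

At the boundary V_DS = V_ov = V_GS − V_th = 2.71 − 1.3 = 1.41 V.
I_D = ½ k_n V_ov² = 0.5 × 3 × 1.41² = 2.98 mA.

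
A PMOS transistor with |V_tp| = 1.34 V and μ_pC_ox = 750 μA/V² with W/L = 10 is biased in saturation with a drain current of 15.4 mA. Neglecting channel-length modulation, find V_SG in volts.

V_SG = 3.37 V

k_p = μ_pC_ox · (W/L) = 7.5 mA/V².
In saturation I_D = ½ k_p (V_SG − |V_tp|)², so V_SG − |V_tp| = √(2 I_D / k_p) = √(2 × 15.4 / 7.5) = 2.03 V.
V_SG = 1.34 + 2.03 = 3.37 V.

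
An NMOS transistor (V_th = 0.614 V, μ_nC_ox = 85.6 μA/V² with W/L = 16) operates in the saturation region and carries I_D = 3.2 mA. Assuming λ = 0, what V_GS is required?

V_GS = 2.78 V

k_n = μ_nC_ox · (W/L) = 1.37 mA/V².
In saturation I_D = ½ k_n (V_GS − V_th)², so V_GS − V_th = √(2 I_D / k_n) = √(2 × 3.2 / 1.37) = 2.16 V.
V_GS = 0.614 + 2.16 = 2.78 V.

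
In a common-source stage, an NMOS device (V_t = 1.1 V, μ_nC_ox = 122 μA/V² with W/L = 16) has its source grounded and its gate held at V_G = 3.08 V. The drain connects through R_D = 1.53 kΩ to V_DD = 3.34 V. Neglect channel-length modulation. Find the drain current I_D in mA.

V_GS = V_G = 3.08 V, so V_ov = 3.08 − 1.1 = 1.98 V.
k_n = μ_nC_ox · (W/L) = 1.952 mA/V².
Assume saturation: I_D = ½ k_n V_ov² = 0.5 × 1.952 × 1.98² = 3.83 mA, giving V_DS = V_DD − I_D R_D = 3.34 − 3.83 × 1.53 = -2.51 V.
But -2.51 V < V_ov = 1.98 V, so the device is actually in triode.
In triode I_D = k_n[V_ov V_DS − ½ V_DS²] and I_D = (V_DD − V_DS)/R_D. Equating: 1.49 V_DS² − 6.913 V_DS + 3.34 = 0, giving V_DS = 0.548 V (the root below V_ov).
I_D = (3.34 − 0.548) / 1.53 = 1.82 mA.

I_D = 1.82 mA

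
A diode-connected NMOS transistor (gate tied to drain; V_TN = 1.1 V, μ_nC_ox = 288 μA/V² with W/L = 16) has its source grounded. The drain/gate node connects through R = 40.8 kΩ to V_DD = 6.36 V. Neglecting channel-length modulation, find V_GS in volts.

With gate tied to drain, V_GS = V_DS ≥ V_GS − V_TN, so the device is in saturation.
k_n = μ_nC_ox · (W/L) = 4.608 mA/V².
KCL at the drain: ½ k_n (V_GS − V_TN)² = (V_DD − V_GS)/R.
Let x = V_GS − 1.1. Then 94 x² + x − 5.26 = 0, giving x = 0.231 V (positive root), so V_GS = 1.33 V.
I_D = (V_DD − V_GS)/R = (6.36 − 1.33) / 40.8 = 0.123 mA.

V_GS = 1.33 V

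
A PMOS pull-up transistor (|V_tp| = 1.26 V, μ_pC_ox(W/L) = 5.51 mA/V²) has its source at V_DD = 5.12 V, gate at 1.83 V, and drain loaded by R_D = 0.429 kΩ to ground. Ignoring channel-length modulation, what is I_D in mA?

V_SG = V_DD − V_G = 5.12 − 1.83 = 3.29 V, so V_ov = 3.29 − 1.26 = 2.03 V.
Assume saturation: I_D = ½ k_p V_ov² = 0.5 × 5.51 × 2.03² = 11.4 mA, giving V_SD = V_DD − I_D R_D = 5.12 − 11.4 × 0.429 = 0.25 V.
But 0.25 V < V_ov = 2.03 V, so the device is actually in triode.
In triode I_D = k_p[V_ov V_SD − ½ V_SD²] and I_D = (V_DD − V_SD)/R_D. Equating: 1.18 V_SD² − 5.798 V_SD + 5.12 = 0, giving V_SD = 1.15 V (the root below V_ov).
I_D = (5.12 − 1.15) / 0.429 = 9.24 mA.

I_D = 9.24 mA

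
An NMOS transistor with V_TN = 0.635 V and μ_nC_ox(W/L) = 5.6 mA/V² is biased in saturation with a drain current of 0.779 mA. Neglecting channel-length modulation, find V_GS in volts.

V_GS = 1.16 V

In saturation I_D = ½ k_n (V_GS − V_TN)², so V_GS − V_TN = √(2 I_D / k_n) = √(2 × 0.779 / 5.6) = 0.527 V.
V_GS = 0.635 + 0.527 = 1.16 V.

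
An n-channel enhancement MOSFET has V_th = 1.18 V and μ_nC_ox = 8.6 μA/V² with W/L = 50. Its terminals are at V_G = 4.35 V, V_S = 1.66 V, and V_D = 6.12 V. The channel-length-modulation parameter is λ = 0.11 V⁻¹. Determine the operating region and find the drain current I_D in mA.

V_GS = V_G − V_S = 4.35 − 1.66 = 2.69 V; V_DS = V_D − V_S = 6.12 − 1.66 = 4.46 V.
k_n = μ_nC_ox · (W/L) = 0.43 mA/V².
V_ov = V_GS − V_th = 2.69 − 1.18 = 1.51 V.
Since V_DS = 4.46 V ≥ V_ov = 1.51 V, the device is in saturation.
I_D = ½ k_n V_ov² (1 + λ V_DS) = 0.5 × 0.43 × 1.51² × (1 + 0.11 × 4.46) = 0.731 mA.

Saturation; I_D = 0.731 mA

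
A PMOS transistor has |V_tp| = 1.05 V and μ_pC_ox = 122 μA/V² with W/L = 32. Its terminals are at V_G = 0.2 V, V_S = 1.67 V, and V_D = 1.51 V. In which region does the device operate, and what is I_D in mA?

V_SG = V_S − V_G = 1.67 − 0.2 = 1.47 V; V_SD = V_S − V_D = 1.67 − 1.51 = 0.16 V.
k_p = μ_pC_ox · (W/L) = 3.904 mA/V².
V_ov = V_SG − |V_tp| = 1.47 − 1.05 = 0.42 V.
Since V_SD = 0.16 V < V_ov = 0.42 V, the device is in the triode region.
I_D = k_p [V_ov · V_SD − ½ V_SD²] = 3.904 × [0.42 × 0.16 − 0.5 × 0.16²] = 0.212 mA.

Triode; I_D = 0.212 mA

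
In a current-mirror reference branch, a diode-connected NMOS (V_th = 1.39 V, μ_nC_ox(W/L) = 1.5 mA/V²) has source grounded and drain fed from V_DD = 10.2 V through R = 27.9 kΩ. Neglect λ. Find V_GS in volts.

V_GS = 2.02 V

With gate tied to drain, V_GS = V_DS ≥ V_GS − V_th, so the device is in saturation.
KCL at the drain: ½ k_n (V_GS − V_th)² = (V_DD − V_GS)/R.
Let x = V_GS − 1.39. Then 20.9 x² + x − 8.81 = 0, giving x = 0.625 V (positive root), so V_GS = 2.02 V.
I_D = (V_DD − V_GS)/R = (10.2 − 2.02) / 27.9 = 0.293 mA.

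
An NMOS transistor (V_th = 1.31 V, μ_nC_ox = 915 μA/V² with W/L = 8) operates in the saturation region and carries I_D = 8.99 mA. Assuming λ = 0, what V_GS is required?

V_GS = 2.88 V

k_n = μ_nC_ox · (W/L) = 7.32 mA/V².
In saturation I_D = ½ k_n (V_GS − V_th)², so V_GS − V_th = √(2 I_D / k_n) = √(2 × 8.99 / 7.32) = 1.57 V.
V_GS = 1.31 + 1.57 = 2.88 V.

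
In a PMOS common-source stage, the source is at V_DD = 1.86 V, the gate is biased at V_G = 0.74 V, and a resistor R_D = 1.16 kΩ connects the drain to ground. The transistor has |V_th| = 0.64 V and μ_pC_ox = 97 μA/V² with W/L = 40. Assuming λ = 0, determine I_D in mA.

V_SG = V_DD − V_G = 1.86 − 0.74 = 1.12 V, so V_ov = 1.12 − 0.64 = 0.48 V.
k_p = μ_pC_ox · (W/L) = 3.88 mA/V².
Assume saturation: I_D = ½ k_p V_ov² = 0.5 × 3.88 × 0.48² = 0.447 mA, giving V_SD = V_DD − I_D R_D = 1.86 − 0.447 × 1.16 = 1.34 V.
V_SD = 1.34 V ≥ V_ov = 0.48 V, confirming saturation.

I_D = 0.447 mA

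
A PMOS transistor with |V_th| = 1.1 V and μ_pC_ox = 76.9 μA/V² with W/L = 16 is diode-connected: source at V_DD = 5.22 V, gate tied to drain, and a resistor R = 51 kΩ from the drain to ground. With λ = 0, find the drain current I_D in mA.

With gate tied to drain, V_SG = V_SD ≥ V_SG − |V_th|, so the device is in saturation.
k_p = μ_pC_ox · (W/L) = 1.23 mA/V².
KCL at the drain: ½ k_p (V_SG − |V_th|)² = (V_DD − V_SG)/R.
Let x = V_SG − 1.1. Then 31.4 x² + x − 4.12 = 0, giving x = 0.347 V (positive root), so V_SG = 1.45 V.
I_D = (V_DD − V_SG)/R = (5.22 − 1.45) / 51 = 0.074 mA.

I_D = 0.0740 mA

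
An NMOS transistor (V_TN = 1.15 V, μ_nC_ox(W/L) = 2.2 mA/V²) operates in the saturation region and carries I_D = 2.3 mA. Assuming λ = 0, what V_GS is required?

V_GS = 2.60 V

In saturation I_D = ½ k_n (V_GS − V_TN)², so V_GS − V_TN = √(2 I_D / k_n) = √(2 × 2.3 / 2.2) = 1.45 V.
V_GS = 1.15 + 1.45 = 2.6 V.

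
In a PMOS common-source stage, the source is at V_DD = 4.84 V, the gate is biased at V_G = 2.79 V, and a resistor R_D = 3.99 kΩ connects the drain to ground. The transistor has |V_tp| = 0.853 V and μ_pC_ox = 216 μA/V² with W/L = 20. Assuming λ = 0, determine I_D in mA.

I_D = 1.15 mA

V_SG = V_DD − V_G = 4.84 − 2.79 = 2.05 V, so V_ov = 2.05 − 0.853 = 1.2 V.
k_p = μ_pC_ox · (W/L) = 4.32 mA/V².
Assume saturation: I_D = ½ k_p V_ov² = 0.5 × 4.32 × 1.2² = 3.09 mA, giving V_SD = V_DD − I_D R_D = 4.84 − 3.09 × 3.99 = -7.51 V.
But -7.51 V < V_ov = 1.2 V, so the device is actually in triode.
In triode I_D = k_p[V_ov V_SD − ½ V_SD²] and I_D = (V_DD − V_SD)/R_D. Equating: 8.62 V_SD² − 21.63 V_SD + 4.84 = 0, giving V_SD = 0.248 V (the root below V_ov).
I_D = (4.84 − 0.248) / 3.99 = 1.15 mA.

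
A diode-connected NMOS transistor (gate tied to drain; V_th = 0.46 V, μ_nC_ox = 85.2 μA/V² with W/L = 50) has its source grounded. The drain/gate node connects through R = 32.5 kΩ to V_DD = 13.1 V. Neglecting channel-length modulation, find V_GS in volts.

V_GS = 0.880 V

With gate tied to drain, V_GS = V_DS ≥ V_GS − V_th, so the device is in saturation.
k_n = μ_nC_ox · (W/L) = 4.26 mA/V².
KCL at the drain: ½ k_n (V_GS − V_th)² = (V_DD − V_GS)/R.
Let x = V_GS − 0.46. Then 69.2 x² + x − 12.64 = 0, giving x = 0.42 V (positive root), so V_GS = 0.88 V.
I_D = (V_DD − V_GS)/R = (13.1 − 0.88) / 32.5 = 0.376 mA.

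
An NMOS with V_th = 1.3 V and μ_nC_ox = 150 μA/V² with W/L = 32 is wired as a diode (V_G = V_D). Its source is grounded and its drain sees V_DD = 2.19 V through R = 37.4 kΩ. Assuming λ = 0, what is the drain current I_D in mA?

With gate tied to drain, V_GS = V_DS ≥ V_GS − V_th, so the device is in saturation.
k_n = μ_nC_ox · (W/L) = 4.8 mA/V².
KCL at the drain: ½ k_n (V_GS − V_th)² = (V_DD − V_GS)/R.
Let x = V_GS − 1.3. Then 89.8 x² + x − 0.89 = 0, giving x = 0.0942 V (positive root), so V_GS = 1.39 V.
I_D = (V_DD − V_GS)/R = (2.19 − 1.39) / 37.4 = 0.0213 mA.

I_D = 0.0213 mA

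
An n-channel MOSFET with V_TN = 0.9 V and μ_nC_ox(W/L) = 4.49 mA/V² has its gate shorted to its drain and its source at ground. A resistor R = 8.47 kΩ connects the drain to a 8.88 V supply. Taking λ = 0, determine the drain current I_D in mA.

With gate tied to drain, V_GS = V_DS ≥ V_GS − V_TN, so the device is in saturation.
KCL at the drain: ½ k_n (V_GS − V_TN)² = (V_DD − V_GS)/R.
Let x = V_GS − 0.9. Then 19 x² + x − 7.98 = 0, giving x = 0.622 V (positive root), so V_GS = 1.52 V.
I_D = (V_DD − V_GS)/R = (8.88 − 1.52) / 8.47 = 0.869 mA.

I_D = 0.869 mA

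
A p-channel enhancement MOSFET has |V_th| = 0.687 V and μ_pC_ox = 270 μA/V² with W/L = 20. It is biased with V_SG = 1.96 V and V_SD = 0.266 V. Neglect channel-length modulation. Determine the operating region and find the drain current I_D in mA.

k_p = μ_pC_ox · (W/L) = 5.4 mA/V².
V_ov = V_SG − |V_th| = 1.96 − 0.687 = 1.27 V.
Since V_SD = 0.266 V < V_ov = 1.27 V, the device is in the triode region.
I_D = k_p [V_ov · V_SD − ½ V_SD²] = 5.4 × [1.27 × 0.266 − 0.5 × 0.266²] = 1.64 mA.

Triode; I_D = 1.64 mA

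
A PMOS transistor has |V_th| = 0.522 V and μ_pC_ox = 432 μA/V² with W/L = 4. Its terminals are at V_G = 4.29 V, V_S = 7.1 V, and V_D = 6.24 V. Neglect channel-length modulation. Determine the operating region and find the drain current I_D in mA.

V_SG = V_S − V_G = 7.1 − 4.29 = 2.81 V; V_SD = V_S − V_D = 7.1 − 6.24 = 0.86 V.
k_p = μ_pC_ox · (W/L) = 1.728 mA/V².
V_ov = V_SG − |V_th| = 2.81 − 0.522 = 2.29 V.
Since V_SD = 0.86 V < V_ov = 2.29 V, the device is in the triode region.
I_D = k_p [V_ov · V_SD − ½ V_SD²] = 1.728 × [2.29 × 0.86 − 0.5 × 0.86²] = 2.76 mA.

Triode; I_D = 2.76 mA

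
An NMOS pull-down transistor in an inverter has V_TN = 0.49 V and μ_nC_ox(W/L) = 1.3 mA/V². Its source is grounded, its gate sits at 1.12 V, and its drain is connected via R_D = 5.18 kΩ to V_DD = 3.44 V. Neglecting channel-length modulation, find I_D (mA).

I_D = 0.258 mA

V_GS = V_G = 1.12 V, so V_ov = 1.12 − 0.49 = 0.63 V.
Assume saturation: I_D = ½ k_n V_ov² = 0.5 × 1.3 × 0.63² = 0.258 mA, giving V_DS = V_DD − I_D R_D = 3.44 − 0.258 × 5.18 = 2.1 V.
V_DS = 2.1 V ≥ V_ov = 0.63 V, confirming saturation.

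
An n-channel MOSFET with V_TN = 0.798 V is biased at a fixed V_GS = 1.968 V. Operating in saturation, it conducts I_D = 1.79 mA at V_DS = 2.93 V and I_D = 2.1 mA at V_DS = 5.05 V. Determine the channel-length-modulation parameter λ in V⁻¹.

With V_GS fixed, I_D ∝ (1 + λ V_DS) in saturation, so I_D2/I_D1 = (1 + λ V_DS2)/(1 + λ V_DS1).
2.1/1.79 = 1.173 = (1 + 5.05 λ)/(1 + 2.93 λ).
Solving: λ (I_D1 V_DS2 − I_D2 V_DS1) = I_D2 − I_D1, so λ = (2.1 − 1.79) / (1.79 × 5.05 − 2.1 × 2.93) = 0.31 / 2.89 = 0.107 V⁻¹.

λ = 0.107 V⁻¹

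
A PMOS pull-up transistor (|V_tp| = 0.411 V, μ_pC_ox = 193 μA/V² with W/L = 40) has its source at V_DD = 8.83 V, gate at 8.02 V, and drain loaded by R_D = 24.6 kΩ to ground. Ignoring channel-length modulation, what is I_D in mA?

V_SG = V_DD − V_G = 8.83 − 8.02 = 0.81 V, so V_ov = 0.81 − 0.411 = 0.399 V.
k_p = μ_pC_ox · (W/L) = 7.72 mA/V².
Assume saturation: I_D = ½ k_p V_ov² = 0.5 × 7.72 × 0.399² = 0.615 mA, giving V_SD = V_DD − I_D R_D = 8.83 − 0.615 × 24.6 = -6.29 V.
But -6.29 V < V_ov = 0.399 V, so the device is actually in triode.
In triode I_D = k_p[V_ov V_SD − ½ V_SD²] and I_D = (V_DD − V_SD)/R_D. Equating: 95 V_SD² − 76.77 V_SD + 8.83 = 0, giving V_SD = 0.139 V (the root below V_ov).
I_D = (8.83 − 0.139) / 24.6 = 0.353 mA.

I_D = 0.353 mA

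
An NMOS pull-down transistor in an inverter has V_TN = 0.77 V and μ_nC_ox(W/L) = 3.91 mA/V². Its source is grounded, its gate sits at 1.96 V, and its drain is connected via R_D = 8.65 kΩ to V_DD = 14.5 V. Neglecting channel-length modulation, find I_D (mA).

V_GS = V_G = 1.96 V, so V_ov = 1.96 − 0.77 = 1.19 V.
Assume saturation: I_D = ½ k_n V_ov² = 0.5 × 3.91 × 1.19² = 2.77 mA, giving V_DS = V_DD − I_D R_D = 14.5 − 2.77 × 8.65 = -9.45 V.
But -9.45 V < V_ov = 1.19 V, so the device is actually in triode.
In triode I_D = k_n[V_ov V_DS − ½ V_DS²] and I_D = (V_DD − V_DS)/R_D. Equating: 16.9 V_DS² − 41.25 V_DS + 14.5 = 0, giving V_DS = 0.426 V (the root below V_ov).
I_D = (14.5 − 0.426) / 8.65 = 1.63 mA.

I_D = 1.63 mA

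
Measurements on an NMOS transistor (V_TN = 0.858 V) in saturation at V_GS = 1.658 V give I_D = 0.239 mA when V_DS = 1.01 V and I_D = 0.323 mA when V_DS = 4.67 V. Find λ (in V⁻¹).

With V_GS fixed, I_D ∝ (1 + λ V_DS) in saturation, so I_D2/I_D1 = (1 + λ V_DS2)/(1 + λ V_DS1).
0.323/0.239 = 1.351 = (1 + 4.67 λ)/(1 + 1.01 λ).
Solving: λ (I_D1 V_DS2 − I_D2 V_DS1) = I_D2 − I_D1, so λ = (0.323 − 0.239) / (0.239 × 4.67 − 0.323 × 1.01) = 0.084 / 0.79 = 0.106 V⁻¹.

λ = 0.106 V⁻¹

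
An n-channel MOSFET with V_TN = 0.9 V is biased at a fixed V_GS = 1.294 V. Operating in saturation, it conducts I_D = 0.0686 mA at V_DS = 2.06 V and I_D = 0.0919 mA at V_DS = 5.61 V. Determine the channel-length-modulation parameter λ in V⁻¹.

With V_GS fixed, I_D ∝ (1 + λ V_DS) in saturation, so I_D2/I_D1 = (1 + λ V_DS2)/(1 + λ V_DS1).
0.0919/0.0686 = 1.34 = (1 + 5.61 λ)/(1 + 2.06 λ).
Solving: λ (I_D1 V_DS2 − I_D2 V_DS1) = I_D2 − I_D1, so λ = (0.0919 − 0.0686) / (0.0686 × 5.61 − 0.0919 × 2.06) = 0.0233 / 0.196 = 0.119 V⁻¹.

λ = 0.119 V⁻¹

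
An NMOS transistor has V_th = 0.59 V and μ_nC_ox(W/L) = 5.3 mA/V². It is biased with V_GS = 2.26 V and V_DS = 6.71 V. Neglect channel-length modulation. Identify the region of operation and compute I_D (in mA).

Saturation; I_D = 7.39 mA

V_ov = V_GS − V_th = 2.26 − 0.59 = 1.67 V.
Since V_DS = 6.71 V ≥ V_ov = 1.67 V, the device is in saturation.
I_D = ½ k_n V_ov² = 0.5 × 5.3 × 1.67² = 7.39 mA.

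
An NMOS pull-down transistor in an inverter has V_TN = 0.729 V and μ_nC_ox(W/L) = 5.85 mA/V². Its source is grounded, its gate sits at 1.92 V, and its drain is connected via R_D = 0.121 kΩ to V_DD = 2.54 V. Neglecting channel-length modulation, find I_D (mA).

I_D = 4.15 mA

V_GS = V_G = 1.92 V, so V_ov = 1.92 − 0.729 = 1.19 V.
Assume saturation: I_D = ½ k_n V_ov² = 0.5 × 5.85 × 1.19² = 4.15 mA, giving V_DS = V_DD − I_D R_D = 2.54 − 4.15 × 0.121 = 2.04 V.
V_DS = 2.04 V ≥ V_ov = 1.19 V, confirming saturation.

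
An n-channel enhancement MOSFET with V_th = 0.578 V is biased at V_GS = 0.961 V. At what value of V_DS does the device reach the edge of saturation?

V_DS,sat = 0.383 V

The boundary between triode and saturation is V_DS = V_GS − V_th = V_ov.
V_ov = 0.961 − 0.578 = 0.383 V.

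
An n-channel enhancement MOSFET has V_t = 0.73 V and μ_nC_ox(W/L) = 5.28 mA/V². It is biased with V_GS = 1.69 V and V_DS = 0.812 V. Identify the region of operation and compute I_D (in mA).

Triode; I_D = 2.38 mA

V_ov = V_GS − V_t = 1.69 − 0.73 = 0.96 V.
Since V_DS = 0.812 V < V_ov = 0.96 V, the device is in the triode region.
I_D = k_n [V_ov · V_DS − ½ V_DS²] = 5.28 × [0.96 × 0.812 − 0.5 × 0.812²] = 2.38 mA.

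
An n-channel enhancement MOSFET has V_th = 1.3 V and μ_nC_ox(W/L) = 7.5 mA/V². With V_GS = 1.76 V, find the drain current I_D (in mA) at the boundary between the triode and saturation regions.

I_D = 0.793 mA

At the boundary V_DS = V_ov = V_GS − V_th = 1.76 − 1.3 = 0.46 V.
I_D = ½ k_n V_ov² = 0.5 × 7.5 × 0.46² = 0.793 mA.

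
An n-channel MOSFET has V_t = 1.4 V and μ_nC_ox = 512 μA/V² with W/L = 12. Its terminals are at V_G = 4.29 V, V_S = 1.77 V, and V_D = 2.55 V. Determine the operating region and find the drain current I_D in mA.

V_GS = V_G − V_S = 4.29 − 1.77 = 2.52 V; V_DS = V_D − V_S = 2.55 − 1.77 = 0.78 V.
k_n = μ_nC_ox · (W/L) = 6.144 mA/V².
V_ov = V_GS − V_t = 2.52 − 1.4 = 1.12 V.
Since V_DS = 0.78 V < V_ov = 1.12 V, the device is in the triode region.
I_D = k_n [V_ov · V_DS − ½ V_DS²] = 6.144 × [1.12 × 0.78 − 0.5 × 0.78²] = 3.5 mA.

Triode; I_D = 3.50 mA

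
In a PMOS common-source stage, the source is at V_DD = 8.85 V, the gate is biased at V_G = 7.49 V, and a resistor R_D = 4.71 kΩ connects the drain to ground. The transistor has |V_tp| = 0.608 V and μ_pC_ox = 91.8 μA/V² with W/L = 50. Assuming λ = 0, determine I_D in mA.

V_SG = V_DD − V_G = 8.85 − 7.49 = 1.36 V, so V_ov = 1.36 − 0.608 = 0.752 V.
k_p = μ_pC_ox · (W/L) = 4.59 mA/V².
Assume saturation: I_D = ½ k_p V_ov² = 0.5 × 4.59 × 0.752² = 1.3 mA, giving V_SD = V_DD − I_D R_D = 8.85 − 1.3 × 4.71 = 2.74 V.
V_SD = 2.74 V ≥ V_ov = 0.752 V, confirming saturation.

I_D = 1.30 mA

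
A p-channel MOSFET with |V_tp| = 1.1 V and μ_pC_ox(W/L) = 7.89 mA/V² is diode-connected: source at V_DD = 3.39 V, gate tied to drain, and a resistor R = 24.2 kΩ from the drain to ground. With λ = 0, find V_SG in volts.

V_SG = 1.25 V

With gate tied to drain, V_SG = V_SD ≥ V_SG − |V_tp|, so the device is in saturation.
KCL at the drain: ½ k_p (V_SG − |V_tp|)² = (V_DD − V_SG)/R.
Let x = V_SG − 1.1. Then 95.5 x² + x − 2.29 = 0, giving x = 0.15 V (positive root), so V_SG = 1.25 V.
I_D = (V_DD − V_SG)/R = (3.39 − 1.25) / 24.2 = 0.0884 mA.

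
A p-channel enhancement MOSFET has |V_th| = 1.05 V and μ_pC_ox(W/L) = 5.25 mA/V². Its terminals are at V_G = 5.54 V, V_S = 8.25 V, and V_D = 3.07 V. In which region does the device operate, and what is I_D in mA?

V_SG = V_S − V_G = 8.25 − 5.54 = 2.71 V; V_SD = V_S − V_D = 8.25 − 3.07 = 5.18 V.
V_ov = V_SG − |V_th| = 2.71 − 1.05 = 1.66 V.
Since V_SD = 5.18 V ≥ V_ov = 1.66 V, the device is in saturation.
I_D = ½ k_p V_ov² = 0.5 × 5.25 × 1.66² = 7.23 mA.

Saturation; I_D = 7.23 mA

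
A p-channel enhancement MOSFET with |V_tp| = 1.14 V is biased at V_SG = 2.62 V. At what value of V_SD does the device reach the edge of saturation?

V_SD,sat = 1.48 V

The boundary between triode and saturation is V_SD = V_SG − |V_tp| = V_ov.
V_ov = 2.62 − 1.14 = 1.48 V.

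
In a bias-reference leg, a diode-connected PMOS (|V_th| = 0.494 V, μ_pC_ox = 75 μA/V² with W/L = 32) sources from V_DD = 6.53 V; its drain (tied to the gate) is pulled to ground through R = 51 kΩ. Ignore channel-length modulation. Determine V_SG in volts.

V_SG = 0.800 V

With gate tied to drain, V_SG = V_SD ≥ V_SG − |V_th|, so the device is in saturation.
k_p = μ_pC_ox · (W/L) = 2.4 mA/V².
KCL at the drain: ½ k_p (V_SG − |V_th|)² = (V_DD − V_SG)/R.
Let x = V_SG − 0.494. Then 61.2 x² + x − 6.036 = 0, giving x = 0.306 V (positive root), so V_SG = 0.8 V.
I_D = (V_DD − V_SG)/R = (6.53 − 0.8) / 51 = 0.112 mA.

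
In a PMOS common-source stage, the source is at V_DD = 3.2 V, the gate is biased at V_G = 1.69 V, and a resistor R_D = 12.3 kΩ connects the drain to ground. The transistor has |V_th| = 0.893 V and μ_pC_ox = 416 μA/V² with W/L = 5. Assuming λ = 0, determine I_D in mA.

I_D = 0.241 mA

V_SG = V_DD − V_G = 3.2 − 1.69 = 1.51 V, so V_ov = 1.51 − 0.893 = 0.617 V.
k_p = μ_pC_ox · (W/L) = 2.08 mA/V².
Assume saturation: I_D = ½ k_p V_ov² = 0.5 × 2.08 × 0.617² = 0.396 mA, giving V_SD = V_DD − I_D R_D = 3.2 − 0.396 × 12.3 = -1.67 V.
But -1.67 V < V_ov = 0.617 V, so the device is actually in triode.
In triode I_D = k_p[V_ov V_SD − ½ V_SD²] and I_D = (V_DD − V_SD)/R_D. Equating: 12.8 V_SD² − 16.79 V_SD + 3.2 = 0, giving V_SD = 0.231 V (the root below V_ov).
I_D = (3.2 − 0.231) / 12.3 = 0.241 mA.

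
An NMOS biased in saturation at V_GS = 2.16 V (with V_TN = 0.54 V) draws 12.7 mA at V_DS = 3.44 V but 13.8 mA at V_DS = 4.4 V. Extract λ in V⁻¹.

λ = 0.131 V⁻¹

With V_GS fixed, I_D ∝ (1 + λ V_DS) in saturation, so I_D2/I_D1 = (1 + λ V_DS2)/(1 + λ V_DS1).
13.8/12.7 = 1.087 = (1 + 4.4 λ)/(1 + 3.44 λ).
Solving: λ (I_D1 V_DS2 − I_D2 V_DS1) = I_D2 − I_D1, so λ = (13.8 − 12.7) / (12.7 × 4.4 − 13.8 × 3.44) = 1.1 / 8.41 = 0.131 V⁻¹.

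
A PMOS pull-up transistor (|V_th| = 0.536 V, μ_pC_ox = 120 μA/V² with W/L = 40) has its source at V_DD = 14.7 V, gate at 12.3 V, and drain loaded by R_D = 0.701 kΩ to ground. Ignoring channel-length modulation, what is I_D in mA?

V_SG = V_DD − V_G = 14.7 − 12.3 = 2.4 V, so V_ov = 2.4 − 0.536 = 1.86 V.
k_p = μ_pC_ox · (W/L) = 4.8 mA/V².
Assume saturation: I_D = ½ k_p V_ov² = 0.5 × 4.8 × 1.86² = 8.34 mA, giving V_SD = V_DD − I_D R_D = 14.7 − 8.34 × 0.701 = 8.85 V.
V_SD = 8.85 V ≥ V_ov = 1.86 V, confirming saturation.

I_D = 8.34 mA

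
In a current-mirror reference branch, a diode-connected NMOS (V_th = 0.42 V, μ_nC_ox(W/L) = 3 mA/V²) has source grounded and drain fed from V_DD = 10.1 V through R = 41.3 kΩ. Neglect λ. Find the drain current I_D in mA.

With gate tied to drain, V_GS = V_DS ≥ V_GS − V_th, so the device is in saturation.
KCL at the drain: ½ k_n (V_GS − V_th)² = (V_DD − V_GS)/R.
Let x = V_GS − 0.42. Then 61.9 x² + x − 9.68 = 0, giving x = 0.387 V (positive root), so V_GS = 0.807 V.
I_D = (V_DD − V_GS)/R = (10.1 − 0.807) / 41.3 = 0.225 mA.

I_D = 0.225 mA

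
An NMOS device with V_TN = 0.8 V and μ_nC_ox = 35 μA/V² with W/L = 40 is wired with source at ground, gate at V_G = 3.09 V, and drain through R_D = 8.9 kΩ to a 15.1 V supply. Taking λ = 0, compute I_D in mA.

I_D = 1.63 mA

V_GS = V_G = 3.09 V, so V_ov = 3.09 − 0.8 = 2.29 V.
k_n = μ_nC_ox · (W/L) = 1.4 mA/V².
Assume saturation: I_D = ½ k_n V_ov² = 0.5 × 1.4 × 2.29² = 3.67 mA, giving V_DS = V_DD − I_D R_D = 15.1 − 3.67 × 8.9 = -17.6 V.
But -17.6 V < V_ov = 2.29 V, so the device is actually in triode.
In triode I_D = k_n[V_ov V_DS − ½ V_DS²] and I_D = (V_DD − V_DS)/R_D. Equating: 6.23 V_DS² − 29.53 V_DS + 15.1 = 0, giving V_DS = 0.583 V (the root below V_ov).
I_D = (15.1 − 0.583) / 8.9 = 1.63 mA.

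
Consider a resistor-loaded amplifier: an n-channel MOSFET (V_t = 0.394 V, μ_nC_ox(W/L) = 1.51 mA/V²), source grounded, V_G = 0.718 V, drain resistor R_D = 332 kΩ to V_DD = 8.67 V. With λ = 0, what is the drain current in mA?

V_GS = V_G = 0.718 V, so V_ov = 0.718 − 0.394 = 0.324 V.
Assume saturation: I_D = ½ k_n V_ov² = 0.5 × 1.51 × 0.324² = 0.0793 mA, giving V_DS = V_DD − I_D R_D = 8.67 − 0.0793 × 332 = -17.6 V.
But -17.6 V < V_ov = 0.324 V, so the device is actually in triode.
In triode I_D = k_n[V_ov V_DS − ½ V_DS²] and I_D = (V_DD − V_DS)/R_D. Equating: 251 V_DS² − 163.4 V_DS + 8.67 = 0, giving V_DS = 0.0583 V (the root below V_ov).
I_D = (8.67 − 0.0583) / 332 = 0.0259 mA.

I_D = 0.0259 mA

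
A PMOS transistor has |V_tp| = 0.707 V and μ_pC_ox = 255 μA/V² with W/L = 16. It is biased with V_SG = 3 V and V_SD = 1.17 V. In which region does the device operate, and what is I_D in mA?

Triode; I_D = 8.15 mA

k_p = μ_pC_ox · (W/L) = 4.08 mA/V².
V_ov = V_SG − |V_tp| = 3 − 0.707 = 2.29 V.
Since V_SD = 1.17 V < V_ov = 2.29 V, the device is in the triode region.
I_D = k_p [V_ov · V_SD − ½ V_SD²] = 4.08 × [2.29 × 1.17 − 0.5 × 1.17²] = 8.15 mA.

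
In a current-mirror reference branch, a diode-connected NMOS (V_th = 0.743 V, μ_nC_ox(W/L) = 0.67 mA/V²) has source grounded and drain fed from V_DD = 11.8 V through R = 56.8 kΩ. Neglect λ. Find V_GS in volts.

With gate tied to drain, V_GS = V_DS ≥ V_GS − V_th, so the device is in saturation.
KCL at the drain: ½ k_n (V_GS − V_th)² = (V_DD − V_GS)/R.
Let x = V_GS − 0.743. Then 19 x² + x − 11.06 = 0, giving x = 0.736 V (positive root), so V_GS = 1.48 V.
I_D = (V_DD − V_GS)/R = (11.8 − 1.48) / 56.8 = 0.182 mA.

V_GS = 1.48 V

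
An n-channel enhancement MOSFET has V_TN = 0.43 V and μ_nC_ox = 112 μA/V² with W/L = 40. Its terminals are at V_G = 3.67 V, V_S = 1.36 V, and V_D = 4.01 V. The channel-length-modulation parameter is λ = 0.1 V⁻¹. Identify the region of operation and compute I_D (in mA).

V_GS = V_G − V_S = 3.67 − 1.36 = 2.31 V; V_DS = V_D − V_S = 4.01 − 1.36 = 2.65 V.
k_n = μ_nC_ox · (W/L) = 4.48 mA/V².
V_ov = V_GS − V_TN = 2.31 − 0.43 = 1.88 V.
Since V_DS = 2.65 V ≥ V_ov = 1.88 V, the device is in saturation.
I_D = ½ k_n V_ov² (1 + λ V_DS) = 0.5 × 4.48 × 1.88² × (1 + 0.1 × 2.65) = 10 mA.

Saturation; I_D = 10.0 mA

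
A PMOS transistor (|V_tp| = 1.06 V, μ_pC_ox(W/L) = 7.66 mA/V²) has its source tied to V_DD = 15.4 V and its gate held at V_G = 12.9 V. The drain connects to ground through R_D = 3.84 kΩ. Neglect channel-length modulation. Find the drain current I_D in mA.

I_D = 3.90 mA

V_SG = V_DD − V_G = 15.4 − 12.9 = 2.5 V, so V_ov = 2.5 − 1.06 = 1.44 V.
Assume saturation: I_D = ½ k_p V_ov² = 0.5 × 7.66 × 1.44² = 7.94 mA, giving V_SD = V_DD − I_D R_D = 15.4 − 7.94 × 3.84 = -15.1 V.
But -15.1 V < V_ov = 1.44 V, so the device is actually in triode.
In triode I_D = k_p[V_ov V_SD − ½ V_SD²] and I_D = (V_DD − V_SD)/R_D. Equating: 14.7 V_SD² − 43.36 V_SD + 15.4 = 0, giving V_SD = 0.413 V (the root below V_ov).
I_D = (15.4 − 0.413) / 3.84 = 3.9 mA.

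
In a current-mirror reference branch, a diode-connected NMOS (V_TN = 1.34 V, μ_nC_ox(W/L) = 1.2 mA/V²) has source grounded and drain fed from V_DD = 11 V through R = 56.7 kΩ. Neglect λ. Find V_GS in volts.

With gate tied to drain, V_GS = V_DS ≥ V_GS − V_TN, so the device is in saturation.
KCL at the drain: ½ k_n (V_GS − V_TN)² = (V_DD − V_GS)/R.
Let x = V_GS − 1.34. Then 34 x² + x − 9.66 = 0, giving x = 0.518 V (positive root), so V_GS = 1.86 V.
I_D = (V_DD − V_GS)/R = (11 − 1.86) / 56.7 = 0.161 mA.

V_GS = 1.86 V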